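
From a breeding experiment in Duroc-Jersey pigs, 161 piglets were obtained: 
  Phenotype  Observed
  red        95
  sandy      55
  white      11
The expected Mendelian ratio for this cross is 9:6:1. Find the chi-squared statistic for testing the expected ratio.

Expected counts for N = 161 under a 9:6:1 ratio (total parts = 16):
  red: 161 × 9/16 = 90.5625
  sandy: 161 × 6/16 = 60.375
  white: 161 × 1/16 = 10.0625
χ² = Σ (O − E)² / E
  red: (95 − 90.5625)² / 90.5625 = 0.2174
  sandy: (55 − 60.375)² / 60.375 = 0.4785
  white: (11 − 10.0625)² / 10.0625 = 0.0873
χ² = 0.2174 + 0.4785 + 0.0873 = 0.7832 ≈ 0.783

0.783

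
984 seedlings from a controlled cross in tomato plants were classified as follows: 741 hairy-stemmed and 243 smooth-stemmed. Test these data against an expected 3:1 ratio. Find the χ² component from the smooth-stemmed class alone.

0.037

Expected counts for N = 984 under a 3:1 ratio (total parts = 4):
  hairy-stemmed: 984 × 3/4 = 738
  smooth-stemmed: 984 × 1/4 = 246
Contribution of smooth-stemmed: (243 − 246)² / 246 = 0.0366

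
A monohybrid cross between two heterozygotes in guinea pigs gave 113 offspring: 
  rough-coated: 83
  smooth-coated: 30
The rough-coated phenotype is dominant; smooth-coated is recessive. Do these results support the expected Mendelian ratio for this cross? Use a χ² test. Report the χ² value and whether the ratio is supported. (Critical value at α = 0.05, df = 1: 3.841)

For a monohybrid cross between heterozygotes with complete dominance, the expected phenotypic ratio is 3:1.
Total ratio parts = 4. Expected numbers out of 113:
  rough-coated: 113 × 3/4 = 84.75
  smooth-coated: 113 × 1/4 = 28.25
χ² = Σ (O − E)² / E
  rough-coated: (83 − 84.75)² / 84.75 = 0.0361
  smooth-coated: (30 − 28.25)² / 28.25 = 0.1084
χ² = 0.0361 + 0.1084 = 0.1445 ≈ 0.145
Degrees of freedom = 2 − 1 = 1; critical value at α = 0.05 is 3.841.
Since 0.145 < 3.841, we fail to reject the null hypothesis — the data are consistent with the 3:1 ratio.

0.145; consistent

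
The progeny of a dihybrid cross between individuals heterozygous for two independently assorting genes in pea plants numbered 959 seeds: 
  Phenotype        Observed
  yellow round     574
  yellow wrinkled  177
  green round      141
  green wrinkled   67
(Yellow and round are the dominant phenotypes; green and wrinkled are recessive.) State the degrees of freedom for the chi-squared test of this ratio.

3

A dihybrid F₂ with independent assortment and complete dominance at both loci gives a 9:3:3:1 phenotypic ratio.
A goodness-of-fit test with 4 phenotype classes has df = 4 − 1 = 3.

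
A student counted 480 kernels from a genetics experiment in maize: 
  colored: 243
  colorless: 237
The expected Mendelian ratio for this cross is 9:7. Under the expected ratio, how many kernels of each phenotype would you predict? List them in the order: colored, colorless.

270, 210

Total ratio parts = 16. Expected numbers out of 480:
  colored: 480 × 9/16 = 270
  colorless: 480 × 7/16 = 210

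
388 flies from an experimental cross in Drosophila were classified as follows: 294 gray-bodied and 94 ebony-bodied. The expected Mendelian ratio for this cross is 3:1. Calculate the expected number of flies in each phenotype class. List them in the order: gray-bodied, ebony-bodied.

Expected counts for N = 388 under a 3:1 ratio (total parts = 4):
  gray-bodied: 388 × 3/4 = 291
  ebony-bodied: 388 × 1/4 = 97

291, 97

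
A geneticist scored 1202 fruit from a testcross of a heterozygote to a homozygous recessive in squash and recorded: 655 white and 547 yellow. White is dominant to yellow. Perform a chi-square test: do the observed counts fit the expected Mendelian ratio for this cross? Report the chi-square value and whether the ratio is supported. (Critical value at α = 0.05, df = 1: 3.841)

9.704; not consistent

A testcross of a heterozygote (Aa × aa) gives a 1:1 phenotypic ratio.
Expected counts for N = 1202 under a 1:1 ratio (total parts = 2):
  white: 1202 × 1/2 = 601
  yellow: 1202 × 1/2 = 601
χ² = Σ (O − E)² / E
  white: (655 − 601)² / 601 = 4.8519
  yellow: (547 − 601)² / 601 = 4.8519
χ² = 4.8519 + 4.8519 = 9.7038 ≈ 9.704
Degrees of freedom = 2 − 1 = 1; critical value at α = 0.05 is 3.841.
Since 9.704 > 3.841, we reject the null hypothesis — the data do not fit the 1:1 ratio.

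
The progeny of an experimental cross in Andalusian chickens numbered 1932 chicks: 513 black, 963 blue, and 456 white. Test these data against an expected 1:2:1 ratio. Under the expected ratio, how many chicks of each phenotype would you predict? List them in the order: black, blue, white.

Under the 1:2:1 hypothesis (Σ ratio = 4, N = 1932):
  black: 1932 × 1/4 = 483
  blue: 1932 × 2/4 = 966
  white: 1932 × 1/4 = 483

483, 966, 483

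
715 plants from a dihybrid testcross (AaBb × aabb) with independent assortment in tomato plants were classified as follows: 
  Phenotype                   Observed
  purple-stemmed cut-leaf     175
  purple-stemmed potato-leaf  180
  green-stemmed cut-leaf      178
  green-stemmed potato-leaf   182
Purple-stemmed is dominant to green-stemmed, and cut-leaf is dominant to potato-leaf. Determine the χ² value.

A dihybrid testcross with independent assortment gives a 1:1:1:1 ratio.
Under the 1:1:1:1 hypothesis (Σ ratio = 4, N = 715):
  purple-stemmed cut-leaf: 715 × 1/4 = 178.75
  purple-stemmed potato-leaf: 715 × 1/4 = 178.75
  green-stemmed cut-leaf: 715 × 1/4 = 178.75
  green-stemmed potato-leaf: 715 × 1/4 = 178.75
χ² = Σ (O − E)² / E
  purple-stemmed cut-leaf: (175 − 178.75)² / 178.75 = 0.0787
  purple-stemmed potato-leaf: (180 − 178.75)² / 178.75 = 0.0087
  green-stemmed cut-leaf: (178 − 178.75)² / 178.75 = 0.0031
  green-stemmed potato-leaf: (182 − 178.75)² / 178.75 = 0.0591
χ² = 0.0787 + 0.0087 + 0.0031 + 0.0591 = 0.1496 ≈ 0.150

0.150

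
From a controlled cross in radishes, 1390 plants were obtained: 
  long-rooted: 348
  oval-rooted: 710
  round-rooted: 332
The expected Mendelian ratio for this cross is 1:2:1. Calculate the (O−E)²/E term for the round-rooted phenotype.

Expected counts for N = 1390 under a 1:2:1 ratio (total parts = 4):
  long-rooted: 1390 × 1/4 = 347.5
  oval-rooted: 1390 × 2/4 = 695
  round-rooted: 1390 × 1/4 = 347.5
Contribution of round-rooted: (332 − 347.5)² / 347.5 = 0.6914

0.691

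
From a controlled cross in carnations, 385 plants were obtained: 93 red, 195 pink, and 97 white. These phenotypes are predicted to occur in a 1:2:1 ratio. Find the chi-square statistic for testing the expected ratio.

The 1:2:1 ratio has 4 parts, so with N = 385 the expected counts are:
  red: 385 × 1/4 = 96.25
  pink: 385 × 2/4 = 192.5
  white: 385 × 1/4 = 96.25
χ² = Σ (O − E)² / E
  red: (93 − 96.25)² / 96.25 = 0.1097
  pink: (195 − 192.5)² / 192.5 = 0.0325
  white: (97 − 96.25)² / 96.25 = 0.0058
χ² = 0.1097 + 0.0325 + 0.0058 = 0.148

0.148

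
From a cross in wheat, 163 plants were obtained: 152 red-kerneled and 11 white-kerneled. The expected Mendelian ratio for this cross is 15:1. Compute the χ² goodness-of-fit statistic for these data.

0.069

Under the 15:1 hypothesis (Σ ratio = 16, N = 163):
  red-kerneled: 163 × 15/16 = 152.8125
  white-kerneled: 163 × 1/16 = 10.1875
χ² = Σ (O − E)² / E
  red-kerneled: (152 − 152.8125)² / 152.8125 = 0.0043
  white-kerneled: (11 − 10.1875)² / 10.1875 = 0.0648
χ² = 0.0043 + 0.0648 = 0.0691 ≈ 0.069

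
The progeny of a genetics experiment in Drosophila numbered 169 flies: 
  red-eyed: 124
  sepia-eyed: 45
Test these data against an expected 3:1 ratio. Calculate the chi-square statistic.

0.239

Under the 3:1 hypothesis (Σ ratio = 4, N = 169):
  red-eyed: 169 × 3/4 = 126.75
  sepia-eyed: 169 × 1/4 = 42.25
χ² = Σ (O − E)² / E
  red-eyed: (124 − 126.75)² / 126.75 = 0.0597
  sepia-eyed: (45 − 42.25)² / 42.25 = 0.1790
χ² = 0.0597 + 0.1790 = 0.2387 ≈ 0.239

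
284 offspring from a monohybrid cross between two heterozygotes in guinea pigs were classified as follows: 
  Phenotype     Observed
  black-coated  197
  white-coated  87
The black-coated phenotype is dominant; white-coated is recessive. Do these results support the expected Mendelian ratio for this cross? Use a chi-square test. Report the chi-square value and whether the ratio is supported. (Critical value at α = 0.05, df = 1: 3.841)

For a monohybrid cross between heterozygotes with complete dominance, the expected phenotypic ratio is 3:1.
The 3:1 ratio has 4 parts, so with N = 284 the expected counts are:
  black-coated: 284 × 3/4 = 213
  white-coated: 284 × 1/4 = 71
χ² = Σ (O − E)² / E
  black-coated: (197 − 213)² / 213 = 1.2019
  white-coated: (87 − 71)² / 71 = 3.6056
χ² = 1.2019 + 3.6056 = 4.8075 ≈ 4.808
Degrees of freedom = 2 − 1 = 1; critical value at α = 0.05 is 3.841.
Since 4.808 > 3.841, we reject the null hypothesis — the data do not fit the 3:1 ratio.

4.808; not consistent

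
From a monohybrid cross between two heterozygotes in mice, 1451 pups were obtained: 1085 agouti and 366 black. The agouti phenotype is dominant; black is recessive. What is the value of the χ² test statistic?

For a monohybrid cross between heterozygotes with complete dominance, the expected phenotypic ratio is 3:1.
The 3:1 ratio has 4 parts, so with N = 1451 the expected counts are:
  agouti: 1451 × 3/4 = 1088.25
  black: 1451 × 1/4 = 362.75
χ² = Σ (O − E)² / E
  agouti: (1085 − 1088.25)² / 1088.25 = 0.0097
  black: (366 − 362.75)² / 362.75 = 0.0291
χ² = 0.0097 + 0.0291 = 0.0388 ≈ 0.039

0.039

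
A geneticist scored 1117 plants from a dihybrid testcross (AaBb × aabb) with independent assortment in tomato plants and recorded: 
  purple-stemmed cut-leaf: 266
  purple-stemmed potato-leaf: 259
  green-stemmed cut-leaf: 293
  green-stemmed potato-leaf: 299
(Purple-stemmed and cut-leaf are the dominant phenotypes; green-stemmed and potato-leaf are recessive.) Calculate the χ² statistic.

4.171

A dihybrid testcross with independent assortment gives a 1:1:1:1 ratio.
Expected counts for N = 1117 under a 1:1:1:1 ratio (total parts = 4):
  purple-stemmed cut-leaf: 1117 × 1/4 = 279.25
  purple-stemmed potato-leaf: 1117 × 1/4 = 279.25
  green-stemmed cut-leaf: 1117 × 1/4 = 279.25
  green-stemmed potato-leaf: 1117 × 1/4 = 279.25
χ² = Σ (O − E)² / E
  purple-stemmed cut-leaf: (266 − 279.25)² / 279.25 = 0.6287
  purple-stemmed potato-leaf: (259 − 279.25)² / 279.25 = 1.4684
  green-stemmed cut-leaf: (293 − 279.25)² / 279.25 = 0.6770
  green-stemmed potato-leaf: (299 − 279.25)² / 279.25 = 1.3968
χ² = 0.6287 + 1.4684 + 0.6770 + 1.3968 = 4.1709 ≈ 4.171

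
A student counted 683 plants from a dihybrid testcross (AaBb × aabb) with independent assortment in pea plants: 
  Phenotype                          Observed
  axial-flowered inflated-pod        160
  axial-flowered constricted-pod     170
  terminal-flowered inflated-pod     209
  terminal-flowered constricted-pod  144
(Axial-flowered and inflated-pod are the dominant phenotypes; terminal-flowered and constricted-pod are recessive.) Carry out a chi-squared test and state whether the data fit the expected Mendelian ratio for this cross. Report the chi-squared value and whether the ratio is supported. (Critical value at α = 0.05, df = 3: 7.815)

13.439; not consistent

A dihybrid testcross with independent assortment gives a 1:1:1:1 ratio.
Expected counts for N = 683 under a 1:1:1:1 ratio (total parts = 4):
  axial-flowered inflated-pod: 683 × 1/4 = 170.75
  axial-flowered constricted-pod: 683 × 1/4 = 170.75
  terminal-flowered inflated-pod: 683 × 1/4 = 170.75
  terminal-flowered constricted-pod: 683 × 1/4 = 170.75
χ² = Σ (O − E)² / E
  axial-flowered inflated-pod: (160 − 170.75)² / 170.75 = 0.6768
  axial-flowered constricted-pod: (170 − 170.75)² / 170.75 = 0.0033
  terminal-flowered inflated-pod: (209 − 170.75)² / 170.75 = 8.5684
  terminal-flowered constricted-pod: (144 − 170.75)² / 170.75 = 4.1907
χ² = 0.6768 + 0.0033 + 8.5684 + 4.1907 = 13.4392 ≈ 13.439
Degrees of freedom = 4 − 1 = 3; critical value at α = 0.05 is 7.815.
Since 13.439 > 7.815, we reject the null hypothesis — the data do not fit the 1:1:1:1 ratio.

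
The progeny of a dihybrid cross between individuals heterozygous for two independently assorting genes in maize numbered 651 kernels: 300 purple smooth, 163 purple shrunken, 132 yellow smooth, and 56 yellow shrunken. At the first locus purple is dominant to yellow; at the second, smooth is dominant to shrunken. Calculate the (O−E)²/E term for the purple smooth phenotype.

A dihybrid F₂ with independent assortment and complete dominance at both loci gives a 9:3:3:1 phenotypic ratio.
Expected counts for N = 651 under a 9:3:3:1 ratio (total parts = 16):
  purple smooth: 651 × 9/16 = 366.1875
  purple shrunken: 651 × 3/16 = 122.0625
  yellow smooth: 651 × 3/16 = 122.0625
  yellow shrunken: 651 × 1/16 = 40.6875
Contribution of purple smooth: (300 − 366.1875)² / 366.1875 = 11.9632

11.963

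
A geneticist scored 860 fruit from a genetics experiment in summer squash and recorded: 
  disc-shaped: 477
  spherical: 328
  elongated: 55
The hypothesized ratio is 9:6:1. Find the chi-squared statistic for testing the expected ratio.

The 9:6:1 ratio has 16 parts, so with N = 860 the expected counts are:
  disc-shaped: 860 × 9/16 = 483.75
  spherical: 860 × 6/16 = 322.5
  elongated: 860 × 1/16 = 53.75
χ² = Σ (O − E)² / E
  disc-shaped: (477 − 483.75)² / 483.75 = 0.0942
  spherical: (328 − 322.5)² / 322.5 = 0.0938
  elongated: (55 − 53.75)² / 53.75 = 0.0291
χ² = 0.0942 + 0.0938 + 0.0291 = 0.2171 ≈ 0.217

0.217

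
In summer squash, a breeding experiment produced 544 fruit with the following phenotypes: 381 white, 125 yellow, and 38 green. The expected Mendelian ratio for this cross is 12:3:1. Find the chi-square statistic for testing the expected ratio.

Total ratio parts = 16. Expected numbers out of 544:
  white: 544 × 12/16 = 408
  yellow: 544 × 3/16 = 102
  green: 544 × 1/16 = 34
χ² = Σ (O − E)² / E
  white: (381 − 408)² / 408 = 1.7868
  yellow: (125 − 102)² / 102 = 5.1863
  green: (38 − 34)² / 34 = 0.4706
χ² = 1.7868 + 5.1863 + 0.4706 = 7.4437 ≈ 7.444

7.444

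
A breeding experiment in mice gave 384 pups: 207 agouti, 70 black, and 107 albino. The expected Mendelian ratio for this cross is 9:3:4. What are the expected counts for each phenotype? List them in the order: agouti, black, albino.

216, 72, 96

Under the 9:3:4 hypothesis (Σ ratio = 16, N = 384):
  agouti: 384 × 9/16 = 216
  black: 384 × 3/16 = 72
  albino: 384 × 4/16 = 96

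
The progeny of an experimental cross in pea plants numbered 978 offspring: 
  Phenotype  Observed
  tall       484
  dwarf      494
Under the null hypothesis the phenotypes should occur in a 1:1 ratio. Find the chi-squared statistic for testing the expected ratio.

0.102

The 1:1 ratio has 2 parts, so with N = 978 the expected counts are:
  tall: 978 × 1/2 = 489
  dwarf: 978 × 1/2 = 489
χ² = Σ (O − E)² / E
  tall: (484 − 489)² / 489 = 0.0511
  dwarf: (494 − 489)² / 489 = 0.0511
χ² = 0.0511 + 0.0511 = 0.1022 ≈ 0.102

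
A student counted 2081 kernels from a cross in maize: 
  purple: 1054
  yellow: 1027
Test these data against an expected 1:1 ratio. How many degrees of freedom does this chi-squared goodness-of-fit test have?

1

A goodness-of-fit test with 2 phenotype classes has df = 2 − 1 = 1.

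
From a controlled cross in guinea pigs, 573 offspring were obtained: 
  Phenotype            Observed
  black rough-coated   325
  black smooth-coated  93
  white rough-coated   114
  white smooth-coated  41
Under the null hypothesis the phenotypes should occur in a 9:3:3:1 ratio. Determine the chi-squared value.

Expected counts for N = 573 under a 9:3:3:1 ratio (total parts = 16):
  black rough-coated: 573 × 9/16 = 322.3125
  black smooth-coated: 573 × 3/16 = 107.4375
  white rough-coated: 573 × 3/16 = 107.4375
  white smooth-coated: 573 × 1/16 = 35.8125
χ² = Σ (O − E)² / E
  black rough-coated: (325 − 322.3125)² / 322.3125 = 0.0224
  black smooth-coated: (93 − 107.4375)² / 107.4375 = 1.9401
  white rough-coated: (114 − 107.4375)² / 107.4375 = 0.4009
  white smooth-coated: (41 − 35.8125)² / 35.8125 = 0.7514
χ² = 0.0224 + 1.9401 + 0.4009 + 0.7514 = 3.1148 ≈ 3.115

3.115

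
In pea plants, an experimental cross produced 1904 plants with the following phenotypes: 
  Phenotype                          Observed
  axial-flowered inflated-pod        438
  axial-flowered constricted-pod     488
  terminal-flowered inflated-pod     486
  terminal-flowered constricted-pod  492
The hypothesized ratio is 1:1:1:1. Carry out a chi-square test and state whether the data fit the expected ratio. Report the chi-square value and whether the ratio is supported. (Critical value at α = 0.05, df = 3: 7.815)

Total ratio parts = 4. Expected numbers out of 1904:
  axial-flowered inflated-pod: 1904 × 1/4 = 476
  axial-flowered constricted-pod: 1904 × 1/4 = 476
  terminal-flowered inflated-pod: 1904 × 1/4 = 476
  terminal-flowered constricted-pod: 1904 × 1/4 = 476
χ² = Σ (O − E)² / E
  axial-flowered inflated-pod: (438 − 476)² / 476 = 3.0336
  axial-flowered constricted-pod: (488 − 476)² / 476 = 0.3025
  terminal-flowered inflated-pod: (486 − 476)² / 476 = 0.2101
  terminal-flowered constricted-pod: (492 − 476)² / 476 = 0.5378
χ² = 3.0336 + 0.3025 + 0.2101 + 0.5378 = 4.084
Degrees of freedom = 4 − 1 = 3; critical value at α = 0.05 is 7.815.
Since 4.084 < 7.815, we fail to reject the null hypothesis — the data are consistent with the 1:1:1:1 ratio.

4.084; consistent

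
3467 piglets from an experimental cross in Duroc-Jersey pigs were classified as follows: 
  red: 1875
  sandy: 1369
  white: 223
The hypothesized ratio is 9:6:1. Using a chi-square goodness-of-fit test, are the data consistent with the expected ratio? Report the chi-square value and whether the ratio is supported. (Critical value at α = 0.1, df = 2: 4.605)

Under the 9:6:1 hypothesis (Σ ratio = 16, N = 3467):
  red: 3467 × 9/16 = 1950.1875
  sandy: 3467 × 6/16 = 1300.125
  white: 3467 × 1/16 = 216.6875
χ² = Σ (O − E)² / E
  red: (1875 − 1950.1875)² / 1950.1875 = 2.8988
  sandy: (1369 − 1300.125)² / 1300.125 = 3.6487
  white: (223 − 216.6875)² / 216.6875 = 0.1839
χ² = 2.8988 + 3.6487 + 0.1839 = 6.7314 ≈ 6.731
Degrees of freedom = 3 − 1 = 2; critical value at α = 0.1 is 4.605.
Since 6.731 > 4.605, we reject the null hypothesis — the data do not fit the 9:6:1 ratio.

6.731; not consistent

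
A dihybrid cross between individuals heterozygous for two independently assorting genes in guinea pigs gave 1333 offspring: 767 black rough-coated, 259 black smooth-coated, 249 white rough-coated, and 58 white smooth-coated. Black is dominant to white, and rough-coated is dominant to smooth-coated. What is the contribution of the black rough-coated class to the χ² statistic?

A dihybrid F₂ with independent assortment and complete dominance at both loci gives a 9:3:3:1 phenotypic ratio.
The 9:3:3:1 ratio has 16 parts, so with N = 1333 the expected counts are:
  black rough-coated: 1333 × 9/16 = 749.8125
  black smooth-coated: 1333 × 3/16 = 249.9375
  white rough-coated: 1333 × 3/16 = 249.9375
  white smooth-coated: 1333 × 1/16 = 83.3125
Contribution of black rough-coated: (767 − 749.8125)² / 749.8125 = 0.3940

0.394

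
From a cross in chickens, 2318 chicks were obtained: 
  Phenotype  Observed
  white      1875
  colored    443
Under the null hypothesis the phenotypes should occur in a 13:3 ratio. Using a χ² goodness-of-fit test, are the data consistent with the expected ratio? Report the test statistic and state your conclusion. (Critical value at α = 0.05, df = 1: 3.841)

The 13:3 ratio has 16 parts, so with N = 2318 the expected counts are:
  white: 2318 × 13/16 = 1883.375
  colored: 2318 × 3/16 = 434.625
χ² = Σ (O − E)² / E
  white: (1875 − 1883.375)² / 1883.375 = 0.0372
  colored: (443 − 434.625)² / 434.625 = 0.1614
χ² = 0.0372 + 0.1614 = 0.1986 ≈ 0.199
Degrees of freedom = 2 − 1 = 1; critical value at α = 0.05 is 3.841.
Since 0.199 < 3.841, we fail to reject the null hypothesis — the data are consistent with the 13:3 ratio.

0.199; consistent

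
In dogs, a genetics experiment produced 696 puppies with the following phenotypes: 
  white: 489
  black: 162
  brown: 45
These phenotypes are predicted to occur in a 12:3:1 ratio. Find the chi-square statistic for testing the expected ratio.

9.741

Expected counts for N = 696 under a 12:3:1 ratio (total parts = 16):
  white: 696 × 12/16 = 522
  black: 696 × 3/16 = 130.5
  brown: 696 × 1/16 = 43.5
χ² = Σ (O − E)² / E
  white: (489 − 522)² / 522 = 2.0862
  black: (162 − 130.5)² / 130.5 = 7.6034
  brown: (45 − 43.5)² / 43.5 = 0.0517
χ² = 2.0862 + 7.6034 + 0.0517 = 9.7413 ≈ 9.741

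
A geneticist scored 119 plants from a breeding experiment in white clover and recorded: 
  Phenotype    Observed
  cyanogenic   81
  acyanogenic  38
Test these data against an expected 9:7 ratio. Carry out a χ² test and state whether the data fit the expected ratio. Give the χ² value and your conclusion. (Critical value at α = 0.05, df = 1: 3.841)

Expected counts for N = 119 under a 9:7 ratio (total parts = 16):
  cyanogenic: 119 × 9/16 = 66.9375
  acyanogenic: 119 × 7/16 = 52.0625
χ² = Σ (O − E)² / E
  cyanogenic: (81 − 66.9375)² / 66.9375 = 2.9543
  acyanogenic: (38 − 52.0625)² / 52.0625 = 3.7984
χ² = 2.9543 + 3.7984 = 6.7527 ≈ 6.753
Degrees of freedom = 2 − 1 = 1; critical value at α = 0.05 is 3.841.
Since 6.753 > 3.841, we reject the null hypothesis — the data do not fit the 9:7 ratio.

6.753; not consistent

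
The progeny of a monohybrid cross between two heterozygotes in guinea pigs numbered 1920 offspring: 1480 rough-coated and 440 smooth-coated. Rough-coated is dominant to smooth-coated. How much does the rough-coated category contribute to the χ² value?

For a monohybrid cross between heterozygotes with complete dominance, the expected phenotypic ratio is 3:1.
Total ratio parts = 4. Expected numbers out of 1920:
  rough-coated: 1920 × 3/4 = 1440
  smooth-coated: 1920 × 1/4 = 480
Contribution of rough-coated: (1480 − 1440)² / 1440 = 1.1111

1.111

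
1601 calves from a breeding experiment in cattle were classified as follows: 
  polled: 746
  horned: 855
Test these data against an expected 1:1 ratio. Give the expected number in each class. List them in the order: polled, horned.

Expected counts for N = 1601 under a 1:1 ratio (total parts = 2):
  polled: 1601 × 1/2 = 800.5
  horned: 1601 × 1/2 = 800.5

800.5, 800.5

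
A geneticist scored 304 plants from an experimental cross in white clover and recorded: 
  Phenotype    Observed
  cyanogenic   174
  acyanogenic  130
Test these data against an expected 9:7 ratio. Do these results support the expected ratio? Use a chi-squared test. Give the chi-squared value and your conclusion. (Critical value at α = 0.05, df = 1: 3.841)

Under the 9:7 hypothesis (Σ ratio = 16, N = 304):
  cyanogenic: 304 × 9/16 = 171
  acyanogenic: 304 × 7/16 = 133
χ² = Σ (O − E)² / E
  cyanogenic: (174 − 171)² / 171 = 0.0526
  acyanogenic: (130 − 133)² / 133 = 0.0677
χ² = 0.0526 + 0.0677 = 0.1203 ≈ 0.120
Degrees of freedom = 2 − 1 = 1; critical value at α = 0.05 is 3.841.
Since 0.120 < 3.841, we fail to reject the null hypothesis — the data are consistent with the 9:7 ratio.

0.120; consistent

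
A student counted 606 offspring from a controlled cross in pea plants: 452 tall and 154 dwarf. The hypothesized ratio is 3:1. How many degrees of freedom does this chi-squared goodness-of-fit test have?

A goodness-of-fit test with 2 phenotype classes has df = 2 − 1 = 1.

1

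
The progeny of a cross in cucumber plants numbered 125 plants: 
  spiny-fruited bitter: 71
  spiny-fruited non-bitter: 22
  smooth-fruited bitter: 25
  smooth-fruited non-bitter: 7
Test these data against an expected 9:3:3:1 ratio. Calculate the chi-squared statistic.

Under the 9:3:3:1 hypothesis (Σ ratio = 16, N = 125):
  spiny-fruited bitter: 125 × 9/16 = 70.3125
  spiny-fruited non-bitter: 125 × 3/16 = 23.4375
  smooth-fruited bitter: 125 × 3/16 = 23.4375
  smooth-fruited non-bitter: 125 × 1/16 = 7.8125
χ² = Σ (O − E)² / E
  spiny-fruited bitter: (71 − 70.3125)² / 70.3125 = 0.0067
  spiny-fruited non-bitter: (22 − 23.4375)² / 23.4375 = 0.0882
  smooth-fruited bitter: (25 − 23.4375)² / 23.4375 = 0.1042
  smooth-fruited non-bitter: (7 − 7.8125)² / 7.8125 = 0.0845
χ² = 0.0067 + 0.0882 + 0.1042 + 0.0845 = 0.2836 ≈ 0.284

0.284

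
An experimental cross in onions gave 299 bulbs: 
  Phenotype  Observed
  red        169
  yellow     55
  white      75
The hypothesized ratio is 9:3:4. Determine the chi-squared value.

Total ratio parts = 16. Expected numbers out of 299:
  red: 299 × 9/16 = 168.1875
  yellow: 299 × 3/16 = 56.0625
  white: 299 × 4/16 = 74.75
χ² = Σ (O − E)² / E
  red: (169 − 168.1875)² / 168.1875 = 0.0039
  yellow: (55 − 56.0625)² / 56.0625 = 0.0201
  white: (75 − 74.75)² / 74.75 = 0.0008
χ² = 0.0039 + 0.0201 + 0.0008 = 0.0248 ≈ 0.025

0.025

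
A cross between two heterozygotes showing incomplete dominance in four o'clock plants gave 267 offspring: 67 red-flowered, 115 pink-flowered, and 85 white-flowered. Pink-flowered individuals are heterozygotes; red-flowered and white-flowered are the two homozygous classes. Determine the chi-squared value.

7.554

With incomplete dominance, a heterozygote × heterozygote cross gives a 1:2:1 phenotypic ratio.
Under the 1:2:1 hypothesis (Σ ratio = 4, N = 267):
  red-flowered: 267 × 1/4 = 66.75
  pink-flowered: 267 × 2/4 = 133.5
  white-flowered: 267 × 1/4 = 66.75
χ² = Σ (O − E)² / E
  red-flowered: (67 − 66.75)² / 66.75 = 0.0009
  pink-flowered: (115 − 133.5)² / 133.5 = 2.5637
  white-flowered: (85 − 66.75)² / 66.75 = 4.9897
χ² = 0.0009 + 2.5637 + 4.9897 = 7.5543 ≈ 7.554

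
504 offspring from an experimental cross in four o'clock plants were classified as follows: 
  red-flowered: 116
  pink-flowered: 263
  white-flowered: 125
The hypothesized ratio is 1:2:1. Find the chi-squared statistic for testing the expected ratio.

1.282

Expected counts for N = 504 under a 1:2:1 ratio (total parts = 4):
  red-flowered: 504 × 1/4 = 126
  pink-flowered: 504 × 2/4 = 252
  white-flowered: 504 × 1/4 = 126
χ² = Σ (O − E)² / E
  red-flowered: (116 − 126)² / 126 = 0.7937
  pink-flowered: (263 − 252)² / 252 = 0.4802
  white-flowered: (125 − 126)² / 126 = 0.0079
χ² = 0.7937 + 0.4802 + 0.0079 = 1.2818 ≈ 1.282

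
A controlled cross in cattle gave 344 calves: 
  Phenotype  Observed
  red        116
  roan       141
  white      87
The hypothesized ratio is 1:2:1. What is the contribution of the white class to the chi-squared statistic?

The 1:2:1 ratio has 4 parts, so with N = 344 the expected counts are:
  red: 344 × 1/4 = 86
  roan: 344 × 2/4 = 172
  white: 344 × 1/4 = 86
Contribution of white: (87 − 86)² / 86 = 0.0116

0.012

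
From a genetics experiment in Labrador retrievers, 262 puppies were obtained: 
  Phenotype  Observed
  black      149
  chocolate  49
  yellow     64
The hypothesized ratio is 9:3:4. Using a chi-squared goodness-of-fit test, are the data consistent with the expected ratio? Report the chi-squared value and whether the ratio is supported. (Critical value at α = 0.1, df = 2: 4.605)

0.053; consistent

Under the 9:3:4 hypothesis (Σ ratio = 16, N = 262):
  black: 262 × 9/16 = 147.375
  chocolate: 262 × 3/16 = 49.125
  yellow: 262 × 4/16 = 65.5
χ² = Σ (O − E)² / E
  black: (149 − 147.375)² / 147.375 = 0.0179
  chocolate: (49 − 49.125)² / 49.125 = 0.0003
  yellow: (64 − 65.5)² / 65.5 = 0.0344
χ² = 0.0179 + 0.0003 + 0.0344 = 0.0526 ≈ 0.053
Degrees of freedom = 3 − 1 = 2; critical value at α = 0.1 is 4.605.
Since 0.053 < 4.605, we fail to reject the null hypothesis — the data are consistent with the 9:3:4 ratio.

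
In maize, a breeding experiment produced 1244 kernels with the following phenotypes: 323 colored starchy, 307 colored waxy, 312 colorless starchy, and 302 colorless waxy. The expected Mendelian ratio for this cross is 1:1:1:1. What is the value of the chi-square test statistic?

Total ratio parts = 4. Expected numbers out of 1244:
  colored starchy: 1244 × 1/4 = 311
  colored waxy: 1244 × 1/4 = 311
  colorless starchy: 1244 × 1/4 = 311
  colorless waxy: 1244 × 1/4 = 311
χ² = Σ (O − E)² / E
  colored starchy: (323 − 311)² / 311 = 0.4630
  colored waxy: (307 − 311)² / 311 = 0.0514
  colorless starchy: (312 − 311)² / 311 = 0.0032
  colorless waxy: (302 − 311)² / 311 = 0.2605
χ² = 0.4630 + 0.0514 + 0.0032 + 0.2605 = 0.7781 ≈ 0.778

0.778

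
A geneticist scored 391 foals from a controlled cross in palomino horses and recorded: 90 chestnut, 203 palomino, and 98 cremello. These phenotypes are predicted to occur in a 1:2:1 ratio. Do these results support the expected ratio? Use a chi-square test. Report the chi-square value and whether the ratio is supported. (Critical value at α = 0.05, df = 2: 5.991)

0.903; consistent

Total ratio parts = 4. Expected numbers out of 391:
  chestnut: 391 × 1/4 = 97.75
  palomino: 391 × 2/4 = 195.5
  cremello: 391 × 1/4 = 97.75
χ² = Σ (O − E)² / E
  chestnut: (90 − 97.75)² / 97.75 = 0.6145
  palomino: (203 − 195.5)² / 195.5 = 0.2877
  cremello: (98 − 97.75)² / 97.75 = 0.0006
χ² = 0.6145 + 0.2877 + 0.0006 = 0.9028 ≈ 0.903
Degrees of freedom = 3 − 1 = 2; critical value at α = 0.05 is 5.991.
Since 0.903 < 5.991, we fail to reject the null hypothesis — the data are consistent with the 1:2:1 ratio.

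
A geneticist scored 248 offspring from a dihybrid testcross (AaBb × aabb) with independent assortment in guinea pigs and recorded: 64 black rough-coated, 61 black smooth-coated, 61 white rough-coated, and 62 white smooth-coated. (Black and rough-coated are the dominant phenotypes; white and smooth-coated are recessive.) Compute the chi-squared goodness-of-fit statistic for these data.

A dihybrid testcross with independent assortment gives a 1:1:1:1 ratio.
Total ratio parts = 4. Expected numbers out of 248:
  black rough-coated: 248 × 1/4 = 62
  black smooth-coated: 248 × 1/4 = 62
  white rough-coated: 248 × 1/4 = 62
  white smooth-coated: 248 × 1/4 = 62
χ² = Σ (O − E)² / E
  black rough-coated: (64 − 62)² / 62 = 0.0645
  black smooth-coated: (61 − 62)² / 62 = 0.0161
  white rough-coated: (61 − 62)² / 62 = 0.0161
  white smooth-coated: (62 − 62)² / 62 = 0.0000
χ² = 0.0645 + 0.0161 + 0.0161 + 0.0000 = 0.0967 ≈ 0.097

0.097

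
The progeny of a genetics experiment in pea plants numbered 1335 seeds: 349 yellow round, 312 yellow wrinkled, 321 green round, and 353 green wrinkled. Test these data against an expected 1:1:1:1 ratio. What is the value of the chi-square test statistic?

3.712

The 1:1:1:1 ratio has 4 parts, so with N = 1335 the expected counts are:
  yellow round: 1335 × 1/4 = 333.75
  yellow wrinkled: 1335 × 1/4 = 333.75
  green round: 1335 × 1/4 = 333.75
  green wrinkled: 1335 × 1/4 = 333.75
χ² = Σ (O − E)² / E
  yellow round: (349 − 333.75)² / 333.75 = 0.6968
  yellow wrinkled: (312 − 333.75)² / 333.75 = 1.4174
  green round: (321 − 333.75)² / 333.75 = 0.4871
  green wrinkled: (353 − 333.75)² / 333.75 = 1.1103
χ² = 0.6968 + 1.4174 + 0.4871 + 1.1103 = 3.7116 ≈ 3.712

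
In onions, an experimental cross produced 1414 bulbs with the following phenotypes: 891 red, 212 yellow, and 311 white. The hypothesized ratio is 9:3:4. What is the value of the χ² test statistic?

27.251

The 9:3:4 ratio has 16 parts, so with N = 1414 the expected counts are:
  red: 1414 × 9/16 = 795.375
  yellow: 1414 × 3/16 = 265.125
  white: 1414 × 4/16 = 353.5
χ² = Σ (O − E)² / E
  red: (891 − 795.375)² / 795.375 = 11.4966
  yellow: (212 − 265.125)² / 265.125 = 10.6450
  white: (311 − 353.5)² / 353.5 = 5.1096
χ² = 11.4966 + 10.6450 + 5.1096 = 27.2512 ≈ 27.251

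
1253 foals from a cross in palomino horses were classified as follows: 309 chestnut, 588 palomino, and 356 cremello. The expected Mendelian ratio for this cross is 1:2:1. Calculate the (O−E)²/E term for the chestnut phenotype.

Total ratio parts = 4. Expected numbers out of 1253:
  chestnut: 1253 × 1/4 = 313.25
  palomino: 1253 × 2/4 = 626.5
  cremello: 1253 × 1/4 = 313.25
Contribution of chestnut: (309 − 313.25)² / 313.25 = 0.0577

0.058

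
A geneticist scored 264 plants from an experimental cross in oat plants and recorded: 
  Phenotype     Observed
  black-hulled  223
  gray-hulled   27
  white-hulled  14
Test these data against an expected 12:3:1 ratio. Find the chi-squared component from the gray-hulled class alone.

10.227

Total ratio parts = 16. Expected numbers out of 264:
  black-hulled: 264 × 12/16 = 198
  gray-hulled: 264 × 3/16 = 49.5
  white-hulled: 264 × 1/16 = 16.5
Contribution of gray-hulled: (27 − 49.5)² / 49.5 = 10.2273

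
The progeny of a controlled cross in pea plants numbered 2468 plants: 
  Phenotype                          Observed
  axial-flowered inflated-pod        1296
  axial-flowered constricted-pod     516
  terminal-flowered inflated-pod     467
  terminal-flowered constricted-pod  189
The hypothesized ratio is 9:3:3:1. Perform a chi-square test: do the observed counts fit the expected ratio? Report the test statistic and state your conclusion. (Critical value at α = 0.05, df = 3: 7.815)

20.125; not consistent

Expected counts for N = 2468 under a 9:3:3:1 ratio (total parts = 16):
  axial-flowered inflated-pod: 2468 × 9/16 = 1388.25
  axial-flowered constricted-pod: 2468 × 3/16 = 462.75
  terminal-flowered inflated-pod: 2468 × 3/16 = 462.75
  terminal-flowered constricted-pod: 2468 × 1/16 = 154.25
χ² = Σ (O − E)² / E
  axial-flowered inflated-pod: (1296 − 1388.25)² / 1388.25 = 6.1301
  axial-flowered constricted-pod: (516 − 462.75)² / 462.75 = 6.1276
  terminal-flowered inflated-pod: (467 − 462.75)² / 462.75 = 0.0390
  terminal-flowered constricted-pod: (189 − 154.25)² / 154.25 = 7.8286
χ² = 6.1301 + 6.1276 + 0.0390 + 7.8286 = 20.1253 ≈ 20.125
Degrees of freedom = 4 − 1 = 3; critical value at α = 0.05 is 7.815.
Since 20.125 > 7.815, we reject the null hypothesis — the data do not fit the 9:3:3:1 ratio.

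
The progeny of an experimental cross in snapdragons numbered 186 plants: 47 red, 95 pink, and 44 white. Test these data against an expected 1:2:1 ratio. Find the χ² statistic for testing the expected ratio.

Under the 1:2:1 hypothesis (Σ ratio = 4, N = 186):
  red: 186 × 1/4 = 46.5
  pink: 186 × 2/4 = 93
  white: 186 × 1/4 = 46.5
χ² = Σ (O − E)² / E
  red: (47 − 46.5)² / 46.5 = 0.0054
  pink: (95 − 93)² / 93 = 0.0430
  white: (44 − 46.5)² / 46.5 = 0.1344
χ² = 0.0054 + 0.0430 + 0.1344 = 0.1828 ≈ 0.183

0.183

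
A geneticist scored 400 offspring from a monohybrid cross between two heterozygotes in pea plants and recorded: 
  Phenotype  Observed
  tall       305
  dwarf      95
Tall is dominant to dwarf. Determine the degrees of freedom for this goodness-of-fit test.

1

For a monohybrid cross between heterozygotes with complete dominance, the expected phenotypic ratio is 3:1.
A goodness-of-fit test with 2 phenotype classes has df = 2 − 1 = 1.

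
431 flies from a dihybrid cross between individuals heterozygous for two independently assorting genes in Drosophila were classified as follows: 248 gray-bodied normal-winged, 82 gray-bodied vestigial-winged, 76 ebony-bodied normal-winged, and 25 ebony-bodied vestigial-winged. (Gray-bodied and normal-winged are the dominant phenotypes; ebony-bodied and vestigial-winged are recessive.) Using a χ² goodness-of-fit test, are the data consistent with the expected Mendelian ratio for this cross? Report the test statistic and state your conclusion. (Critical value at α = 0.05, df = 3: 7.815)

A dihybrid F₂ with independent assortment and complete dominance at both loci gives a 9:3:3:1 phenotypic ratio.
The 9:3:3:1 ratio has 16 parts, so with N = 431 the expected counts are:
  gray-bodied normal-winged: 431 × 9/16 = 242.4375
  gray-bodied vestigial-winged: 431 × 3/16 = 80.8125
  ebony-bodied normal-winged: 431 × 3/16 = 80.8125
  ebony-bodied vestigial-winged: 431 × 1/16 = 26.9375
χ² = Σ (O − E)² / E
  gray-bodied normal-winged: (248 − 242.4375)² / 242.4375 = 0.1276
  gray-bodied vestigial-winged: (82 − 80.8125)² / 80.8125 = 0.0174
  ebony-bodied normal-winged: (76 − 80.8125)² / 80.8125 = 0.2866
  ebony-bodied vestigial-winged: (25 − 26.9375)² / 26.9375 = 0.1394
χ² = 0.1276 + 0.0174 + 0.2866 + 0.1394 = 0.571
Degrees of freedom = 4 − 1 = 3; critical value at α = 0.05 is 7.815.
Since 0.571 < 7.815, we fail to reject the null hypothesis — the data are consistent with the 9:3:3:1 ratio.

0.571; consistent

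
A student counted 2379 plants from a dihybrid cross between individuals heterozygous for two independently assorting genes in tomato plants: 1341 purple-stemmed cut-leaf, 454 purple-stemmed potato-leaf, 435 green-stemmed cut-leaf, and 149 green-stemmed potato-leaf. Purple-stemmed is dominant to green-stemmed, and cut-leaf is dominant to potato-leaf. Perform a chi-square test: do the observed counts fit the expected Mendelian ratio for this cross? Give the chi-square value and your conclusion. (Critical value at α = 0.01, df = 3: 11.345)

0.422; consistent

A dihybrid F₂ with independent assortment and complete dominance at both loci gives a 9:3:3:1 phenotypic ratio.
Under the 9:3:3:1 hypothesis (Σ ratio = 16, N = 2379):
  purple-stemmed cut-leaf: 2379 × 9/16 = 1338.1875
  purple-stemmed potato-leaf: 2379 × 3/16 = 446.0625
  green-stemmed cut-leaf: 2379 × 3/16 = 446.0625
  green-stemmed potato-leaf: 2379 × 1/16 = 148.6875
χ² = Σ (O − E)² / E
  purple-stemmed cut-leaf: (1341 − 1338.1875)² / 1338.1875 = 0.0059
  purple-stemmed potato-leaf: (454 − 446.0625)² / 446.0625 = 0.1412
  green-stemmed cut-leaf: (435 − 446.0625)² / 446.0625 = 0.2744
  green-stemmed potato-leaf: (149 − 148.6875)² / 148.6875 = 0.0007
χ² = 0.0059 + 0.1412 + 0.2744 + 0.0007 = 0.4222 ≈ 0.422
Degrees of freedom = 4 − 1 = 3; critical value at α = 0.01 is 11.345.
Since 0.422 < 11.345, we fail to reject the null hypothesis — the data are consistent with the 9:3:3:1 ratio.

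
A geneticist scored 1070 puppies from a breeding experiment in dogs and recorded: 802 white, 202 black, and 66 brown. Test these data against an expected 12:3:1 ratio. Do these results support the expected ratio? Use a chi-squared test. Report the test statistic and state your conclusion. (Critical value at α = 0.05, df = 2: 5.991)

The 12:3:1 ratio has 16 parts, so with N = 1070 the expected counts are:
  white: 1070 × 12/16 = 802.5
  black: 1070 × 3/16 = 200.625
  brown: 1070 × 1/16 = 66.875
χ² = Σ (O − E)² / E
  white: (802 − 802.5)² / 802.5 = 0.0003
  black: (202 − 200.625)² / 200.625 = 0.0094
  brown: (66 − 66.875)² / 66.875 = 0.0114
χ² = 0.0003 + 0.0094 + 0.0114 = 0.0211 ≈ 0.021
Degrees of freedom = 3 − 1 = 2; critical value at α = 0.05 is 5.991.
Since 0.021 < 5.991, we fail to reject the null hypothesis — the data are consistent with the 12:3:1 ratio.

0.021; consistent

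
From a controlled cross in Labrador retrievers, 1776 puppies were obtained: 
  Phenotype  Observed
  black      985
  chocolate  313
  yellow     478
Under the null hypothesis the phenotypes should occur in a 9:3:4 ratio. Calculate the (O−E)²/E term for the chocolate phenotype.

1.201

Total ratio parts = 16. Expected numbers out of 1776:
  black: 1776 × 9/16 = 999
  chocolate: 1776 × 3/16 = 333
  yellow: 1776 × 4/16 = 444
Contribution of chocolate: (313 − 333)² / 333 = 1.2012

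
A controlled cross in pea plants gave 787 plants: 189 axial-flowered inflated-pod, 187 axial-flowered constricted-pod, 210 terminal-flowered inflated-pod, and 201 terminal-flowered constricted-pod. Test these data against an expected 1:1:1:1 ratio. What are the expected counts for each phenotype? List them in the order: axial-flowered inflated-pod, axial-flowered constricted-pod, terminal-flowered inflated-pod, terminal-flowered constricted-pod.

196.75, 196.75, 196.75, 196.75

Total ratio parts = 4. Expected numbers out of 787:
  axial-flowered inflated-pod: 787 × 1/4 = 196.75
  axial-flowered constricted-pod: 787 × 1/4 = 196.75
  terminal-flowered inflated-pod: 787 × 1/4 = 196.75
  terminal-flowered constricted-pod: 787 × 1/4 = 196.75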